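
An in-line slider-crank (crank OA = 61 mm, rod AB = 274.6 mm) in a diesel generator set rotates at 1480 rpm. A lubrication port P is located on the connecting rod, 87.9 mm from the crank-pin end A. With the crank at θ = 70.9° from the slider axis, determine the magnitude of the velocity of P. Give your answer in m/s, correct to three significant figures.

9.38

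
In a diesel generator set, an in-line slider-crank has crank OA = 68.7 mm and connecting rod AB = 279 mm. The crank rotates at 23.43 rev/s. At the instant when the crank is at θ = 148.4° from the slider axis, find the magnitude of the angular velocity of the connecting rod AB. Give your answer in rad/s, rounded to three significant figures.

ω = 147.2 rad/s (converted from 23.43 rev/s).
The rod makes angle φ with the slider axis where L sinφ = r sinθ; differentiating, L cosφ·φ̇ = r ω cosθ.
L cosφ = √(L² − r² sin²θ) = 0.27667 m.
|ω_rod| = r ω |cosθ| / √(L² − r² sin²θ) = 0.0687·147.2·0.85173/0.27667 = 31.135 rad/s.

31.1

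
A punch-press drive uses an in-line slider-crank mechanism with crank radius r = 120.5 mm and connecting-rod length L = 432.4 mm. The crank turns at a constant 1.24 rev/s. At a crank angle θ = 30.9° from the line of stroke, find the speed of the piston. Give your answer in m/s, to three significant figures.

0.599

ω = 2π·1.24 = 7.791 rad/s
For an in-line slider-crank, x = r cosθ + √(L² − r² sin²θ), so v = −rω sinθ·[1 + r cosθ/√(L² − r² sin²θ)].
With r = 0.1205 m, L = 0.4324 m, θ = 30.9°: √(L² − r² sin²θ) = 0.42795 m.
v = −0.1205·7.791·0.51354·[1 + 0.1205·0.85806/0.42795] = -0.59862 m/s.
|v| = 0.59862 m/s.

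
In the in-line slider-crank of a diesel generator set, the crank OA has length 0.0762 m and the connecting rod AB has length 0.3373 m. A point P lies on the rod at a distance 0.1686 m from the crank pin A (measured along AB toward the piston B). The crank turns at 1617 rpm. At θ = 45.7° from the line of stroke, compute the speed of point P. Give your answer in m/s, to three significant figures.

10.9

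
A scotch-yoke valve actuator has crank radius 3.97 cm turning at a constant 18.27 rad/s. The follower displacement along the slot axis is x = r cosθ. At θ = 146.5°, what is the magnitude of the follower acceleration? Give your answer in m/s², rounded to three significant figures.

ω = 18.27 rad/s
x = r cosθ ⇒ ẍ = −rω² cosθ (ω constant).
|a| = rω²|cosθ| = 0.0397·(18.27)²·|cos 146.5°| = 11.05 m/s².

11.1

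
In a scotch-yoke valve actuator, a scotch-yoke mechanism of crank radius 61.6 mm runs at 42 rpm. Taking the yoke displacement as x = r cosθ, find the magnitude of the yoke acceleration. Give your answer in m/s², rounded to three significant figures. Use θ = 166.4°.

1.16

ω = 4.398 rad/s (from 42 rpm).
x = r cosθ ⇒ ẍ = −rω² cosθ (ω constant).
|a| = rω²|cosθ| = 0.0616·(4.398)²·|cos 166.4°| = 1.1582 m/s².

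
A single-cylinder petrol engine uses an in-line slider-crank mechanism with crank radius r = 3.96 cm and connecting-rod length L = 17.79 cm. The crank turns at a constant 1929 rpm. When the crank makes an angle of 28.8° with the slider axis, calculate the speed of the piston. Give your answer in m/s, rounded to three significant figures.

4.61

ω = 2π·1929/60 = 202 rad/s
For an in-line slider-crank, x = r cosθ + √(L² − r² sin²θ), so v = −rω sinθ·[1 + r cosθ/√(L² − r² sin²θ)].
With r = 0.0396 m, L = 0.1779 m, θ = 28.8°: √(L² − r² sin²θ) = 0.17687 m.
v = −0.0396·202·0.48175·[1 + 0.0396·0.87631/0.17687] = -4.6098 m/s.
|v| = 4.6098 m/s.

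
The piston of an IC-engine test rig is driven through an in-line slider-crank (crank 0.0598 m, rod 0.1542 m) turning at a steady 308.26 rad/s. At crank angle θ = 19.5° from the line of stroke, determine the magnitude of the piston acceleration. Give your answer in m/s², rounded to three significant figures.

ω = 308.3 rad/s
x(θ) = r cosθ + √(L² − r² sin²θ); with ω constant, a = ω²·d²x/dθ².
d²x/dθ² = −r cosθ − r²(cos2θ)/√u − r⁴ sin²2θ/(4u^{3/2}),  u = L² − r² sin²θ = 0.0233792 m².
Substituting r = 0.0598 m, L = 0.1542 m, θ = 19.5°: d²x/dθ² = -0.0749 m.
a = ω²·d²x/dθ² = (308.3)²·(-0.0749) = -7117.3 m/s²;  |a| = 7117.3 m/s².

7120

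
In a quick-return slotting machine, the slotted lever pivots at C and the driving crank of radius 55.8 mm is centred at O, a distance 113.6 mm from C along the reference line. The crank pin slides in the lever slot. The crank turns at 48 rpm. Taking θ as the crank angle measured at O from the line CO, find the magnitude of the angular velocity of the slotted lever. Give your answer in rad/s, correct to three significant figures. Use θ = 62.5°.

1.39

ω = 5.027 rad/s (from 48 rpm).
Crank pin A relative to C: A = (d + r cosθ, r sinθ); lever angle φ = atan2(r sinθ, d + r cosθ).
Differentiating tanφ: φ̇ = rω(d cosθ + r)/(d² + r² + 2dr cosθ).
d² + r² + 2dr cosθ = |CA|² = 0.0218725 m²;  d cosθ + r = +0.10825 m.
|ω_lever| = |0.0558·5.027·+0.10825| / 0.0218725 = 1.3882 rad/s.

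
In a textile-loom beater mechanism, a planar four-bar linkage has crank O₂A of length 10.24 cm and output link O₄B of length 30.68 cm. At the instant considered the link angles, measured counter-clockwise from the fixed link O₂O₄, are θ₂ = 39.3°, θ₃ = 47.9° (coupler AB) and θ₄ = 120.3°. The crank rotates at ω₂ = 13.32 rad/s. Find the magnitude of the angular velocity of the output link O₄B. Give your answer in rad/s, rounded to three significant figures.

0.697

ω₂ = 13.32 rad/s
Differentiating the loop-closure r₂e^{iθ₂}+r₃e^{iθ₃}=r₁+r₄e^{iθ₄} gives r₂ω₂e^{iθ₂}+r₃ω₃e^{iθ₃}=r₄ω₄e^{iθ₄}.
Eliminating the other unknown: ω₄ = r₂ω₂ sin(θ₂−θ₃) / [r₄ sin(θ₄−θ₃)].
Numerator sine = -0.14954; denominator sine = +0.95319.
Result = 0.1024·13.32·(-0.14954) / (0.3068·(+0.95319)) = -0.69745 rad/s; magnitude 0.69745 rad/s.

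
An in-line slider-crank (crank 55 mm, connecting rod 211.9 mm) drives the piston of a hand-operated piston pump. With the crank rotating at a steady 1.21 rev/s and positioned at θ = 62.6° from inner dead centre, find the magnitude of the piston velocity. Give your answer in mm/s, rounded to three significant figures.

417

ω = 2π·1.21 = 7.603 rad/s
For an in-line slider-crank, x = r cosθ + √(L² − r² sin²θ), so v = −rω sinθ·[1 + r cosθ/√(L² − r² sin²θ)].
With r = 0.055 m, L = 0.2119 m, θ = 62.6°: √(L² − r² sin²θ) = 0.2062 m.
v = −0.055·7.603·0.88782·[1 + 0.055·0.46020/0.2062] = -0.41681 m/s.
|v| = 0.41681 m/s = 416.81 mm/s.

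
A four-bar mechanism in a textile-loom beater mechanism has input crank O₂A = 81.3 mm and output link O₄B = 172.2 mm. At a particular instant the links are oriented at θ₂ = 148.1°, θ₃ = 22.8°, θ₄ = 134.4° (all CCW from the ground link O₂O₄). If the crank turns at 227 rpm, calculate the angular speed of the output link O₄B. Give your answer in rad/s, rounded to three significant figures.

ω₂ = 23.77 rad/s (from 227 rpm).
Differentiating the loop-closure r₂e^{iθ₂}+r₃e^{iθ₃}=r₁+r₄e^{iθ₄} gives r₂ω₂e^{iθ₂}+r₃ω₃e^{iθ₃}=r₄ω₄e^{iθ₄}.
Eliminating the other unknown: ω₄ = r₂ω₂ sin(θ₂−θ₃) / [r₄ sin(θ₄−θ₃)].
Numerator sine = +0.81614; denominator sine = +0.92978.
Result = 0.0813·23.77·(+0.81614) / (0.1722·(+0.92978)) = +9.8514 rad/s; magnitude 9.8514 rad/s.

9.85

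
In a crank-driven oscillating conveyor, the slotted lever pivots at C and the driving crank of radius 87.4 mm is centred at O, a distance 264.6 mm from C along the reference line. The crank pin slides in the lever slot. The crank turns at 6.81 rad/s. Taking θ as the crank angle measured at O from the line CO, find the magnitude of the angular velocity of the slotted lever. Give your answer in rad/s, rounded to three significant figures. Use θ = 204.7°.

ω = 6.81 rad/s
Crank pin A relative to C: A = (d + r cosθ, r sinθ); lever angle φ = atan2(r sinθ, d + r cosθ).
Differentiating tanφ: φ̇ = rω(d cosθ + r)/(d² + r² + 2dr cosθ).
d² + r² + 2dr cosθ = |CA|² = 0.0356315 m²;  d cosθ + r = -0.15299 m.
|ω_lever| = |0.0874·6.81·-0.15299| / 0.0356315 = 2.5556 rad/s.

2.56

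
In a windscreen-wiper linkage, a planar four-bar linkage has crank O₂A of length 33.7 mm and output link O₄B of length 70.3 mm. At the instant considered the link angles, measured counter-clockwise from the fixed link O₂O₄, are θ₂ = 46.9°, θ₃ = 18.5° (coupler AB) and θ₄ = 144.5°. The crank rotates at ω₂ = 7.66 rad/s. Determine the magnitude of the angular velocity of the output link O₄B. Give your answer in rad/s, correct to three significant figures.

2.16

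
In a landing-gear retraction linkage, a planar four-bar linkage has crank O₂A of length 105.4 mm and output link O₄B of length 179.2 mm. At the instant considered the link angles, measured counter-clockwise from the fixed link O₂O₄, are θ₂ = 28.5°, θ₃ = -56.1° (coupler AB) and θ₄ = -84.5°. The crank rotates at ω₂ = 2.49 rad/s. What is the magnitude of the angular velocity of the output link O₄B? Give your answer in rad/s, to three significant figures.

3.07

ω₂ = 2.49 rad/s
Differentiating the loop-closure r₂e^{iθ₂}+r₃e^{iθ₃}=r₁+r₄e^{iθ₄} gives r₂ω₂e^{iθ₂}+r₃ω₃e^{iθ₃}=r₄ω₄e^{iθ₄}.
Eliminating the other unknown: ω₄ = r₂ω₂ sin(θ₂−θ₃) / [r₄ sin(θ₄−θ₃)].
Numerator sine = +0.99556; denominator sine = -0.47562.
Result = 0.1054·2.49·(+0.99556) / (0.1792·(-0.47562)) = -3.0655 rad/s; magnitude 3.0655 rad/s.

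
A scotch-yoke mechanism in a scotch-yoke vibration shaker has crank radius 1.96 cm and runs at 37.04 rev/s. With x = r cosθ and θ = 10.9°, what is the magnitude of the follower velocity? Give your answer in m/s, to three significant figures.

ω = 232.7 rad/s (from 37.04 rev/s).
x = r cosθ ⇒ ẋ = −rω sinθ.
|v| = rω|sinθ| = 0.0196·232.7·|sin 10.9°| = 0.86256 m/s.

0.863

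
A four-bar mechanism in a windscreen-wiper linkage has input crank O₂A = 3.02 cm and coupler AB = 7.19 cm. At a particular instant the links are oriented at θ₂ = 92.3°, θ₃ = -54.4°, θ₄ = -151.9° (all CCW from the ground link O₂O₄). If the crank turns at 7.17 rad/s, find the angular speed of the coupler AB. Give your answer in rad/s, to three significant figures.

2.73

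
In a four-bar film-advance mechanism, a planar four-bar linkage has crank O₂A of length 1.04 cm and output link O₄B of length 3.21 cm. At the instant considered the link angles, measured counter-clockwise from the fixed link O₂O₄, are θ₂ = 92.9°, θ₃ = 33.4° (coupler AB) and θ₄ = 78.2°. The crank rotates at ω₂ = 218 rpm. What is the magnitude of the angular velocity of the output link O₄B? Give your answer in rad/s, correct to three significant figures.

ω₂ = 22.83 rad/s (from 218 rpm).
Differentiating the loop-closure r₂e^{iθ₂}+r₃e^{iθ₃}=r₁+r₄e^{iθ₄} gives r₂ω₂e^{iθ₂}+r₃ω₃e^{iθ₃}=r₄ω₄e^{iθ₄}.
Eliminating the other unknown: ω₄ = r₂ω₂ sin(θ₂−θ₃) / [r₄ sin(θ₄−θ₃)].
Numerator sine = +0.86163; denominator sine = +0.70463.
Result = 0.0104·22.83·(+0.86163) / (0.0321·(+0.70463)) = +9.0442 rad/s; magnitude 9.0442 rad/s.

9.04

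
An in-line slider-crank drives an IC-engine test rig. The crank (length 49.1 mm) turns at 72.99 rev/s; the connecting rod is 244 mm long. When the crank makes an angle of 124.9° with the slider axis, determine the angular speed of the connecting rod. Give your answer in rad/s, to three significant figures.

ω = 458.6 rad/s (converted from 72.99 rev/s).
The rod makes angle φ with the slider axis where L sinφ = r sinθ; differentiating, L cosφ·φ̇ = r ω cosθ.
L cosφ = √(L² − r² sin²θ) = 0.24065 m.
|ω_rod| = r ω |cosθ| / √(L² − r² sin²θ) = 0.0491·458.6·0.57215/0.24065 = 53.535 rad/s.

53.5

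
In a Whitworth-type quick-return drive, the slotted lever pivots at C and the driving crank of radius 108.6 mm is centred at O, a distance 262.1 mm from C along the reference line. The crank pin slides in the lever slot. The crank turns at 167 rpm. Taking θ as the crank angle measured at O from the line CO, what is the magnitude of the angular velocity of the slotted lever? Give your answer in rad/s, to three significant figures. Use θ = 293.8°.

ω = 17.49 rad/s (from 167 rpm).
Crank pin A relative to C: A = (d + r cosθ, r sinθ); lever angle φ = atan2(r sinθ, d + r cosθ).
Differentiating tanφ: φ̇ = rω(d cosθ + r)/(d² + r² + 2dr cosθ).
d² + r² + 2dr cosθ = |CA|² = 0.103463 m²;  d cosθ + r = +0.21437 m.
|ω_lever| = |0.1086·17.49·+0.21437| / 0.103463 = 3.9351 rad/s.

3.94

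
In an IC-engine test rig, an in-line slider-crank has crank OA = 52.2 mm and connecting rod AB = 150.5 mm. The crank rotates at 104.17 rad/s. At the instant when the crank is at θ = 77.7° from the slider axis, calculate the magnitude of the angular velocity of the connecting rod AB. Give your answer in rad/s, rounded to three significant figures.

ω = 104.2 rad/s
The rod makes angle φ with the slider axis where L sinφ = r sinθ; differentiating, L cosφ·φ̇ = r ω cosθ.
L cosφ = √(L² − r² sin²θ) = 0.14159 m.
|ω_rod| = r ω |cosθ| / √(L² − r² sin²θ) = 0.0522·104.2·0.21303/0.14159 = 8.181 rad/s.

8.18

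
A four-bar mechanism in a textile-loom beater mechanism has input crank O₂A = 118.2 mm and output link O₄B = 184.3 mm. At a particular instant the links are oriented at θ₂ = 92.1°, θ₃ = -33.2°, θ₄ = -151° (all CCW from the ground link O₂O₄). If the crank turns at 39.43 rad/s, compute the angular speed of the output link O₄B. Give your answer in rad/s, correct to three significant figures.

ω₂ = 39.43 rad/s
Differentiating the loop-closure r₂e^{iθ₂}+r₃e^{iθ₃}=r₁+r₄e^{iθ₄} gives r₂ω₂e^{iθ₂}+r₃ω₃e^{iθ₃}=r₄ω₄e^{iθ₄}.
Eliminating the other unknown: ω₄ = r₂ω₂ sin(θ₂−θ₃) / [r₄ sin(θ₄−θ₃)].
Numerator sine = +0.81614; denominator sine = -0.88458.
Result = 0.1182·39.43·(+0.81614) / (0.1843·(-0.88458)) = -23.332 rad/s; magnitude 23.332 rad/s.

23.3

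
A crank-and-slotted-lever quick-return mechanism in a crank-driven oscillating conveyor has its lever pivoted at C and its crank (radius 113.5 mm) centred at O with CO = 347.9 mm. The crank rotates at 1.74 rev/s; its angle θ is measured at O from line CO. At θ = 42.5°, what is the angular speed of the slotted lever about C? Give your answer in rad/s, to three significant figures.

2.39

ω = 10.93 rad/s (from 1.74 rev/s).
Crank pin A relative to C: A = (d + r cosθ, r sinθ); lever angle φ = atan2(r sinθ, d + r cosθ).
Differentiating tanφ: φ̇ = rω(d cosθ + r)/(d² + r² + 2dr cosθ).
d² + r² + 2dr cosθ = |CA|² = 0.192142 m²;  d cosθ + r = +0.37 m.
|ω_lever| = |0.1135·10.93·+0.37| / 0.192142 = 2.3895 rad/s.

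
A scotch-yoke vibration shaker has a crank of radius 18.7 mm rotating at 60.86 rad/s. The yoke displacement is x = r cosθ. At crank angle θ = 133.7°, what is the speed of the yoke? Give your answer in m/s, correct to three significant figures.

ω = 60.86 rad/s
x = r cosθ ⇒ ẋ = −rω sinθ.
|v| = rω|sinθ| = 0.0187·60.86·|sin 133.7°| = 0.8228 m/s.

0.823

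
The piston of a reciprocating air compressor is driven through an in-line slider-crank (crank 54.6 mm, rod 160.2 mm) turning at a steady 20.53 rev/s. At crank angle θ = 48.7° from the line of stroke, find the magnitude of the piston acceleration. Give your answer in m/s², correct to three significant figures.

ω = 2π·20.5 = 129 rad/s
x(θ) = r cosθ + √(L² − r² sin²θ); with ω constant, a = ω²·d²x/dθ².
d²x/dθ² = −r cosθ − r²(cos2θ)/√u − r⁴ sin²2θ/(4u^{3/2}),  u = L² − r² sin²θ = 0.0239815 m².
Substituting r = 0.0546 m, L = 0.1602 m, θ = 48.7°: d²x/dθ² = -0.034145 m.
a = ω²·d²x/dθ² = (129)²·(-0.034145) = -568.15 m/s²;  |a| = 568.15 m/s².

568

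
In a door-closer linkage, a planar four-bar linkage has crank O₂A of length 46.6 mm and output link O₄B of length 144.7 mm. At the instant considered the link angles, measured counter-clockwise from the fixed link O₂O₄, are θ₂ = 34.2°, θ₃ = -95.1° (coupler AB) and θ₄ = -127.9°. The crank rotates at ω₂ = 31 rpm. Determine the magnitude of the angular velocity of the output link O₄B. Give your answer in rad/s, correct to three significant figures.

ω₂ = 3.246 rad/s (from 31 rpm).
Differentiating the loop-closure r₂e^{iθ₂}+r₃e^{iθ₃}=r₁+r₄e^{iθ₄} gives r₂ω₂e^{iθ₂}+r₃ω₃e^{iθ₃}=r₄ω₄e^{iθ₄}.
Eliminating the other unknown: ω₄ = r₂ω₂ sin(θ₂−θ₃) / [r₄ sin(θ₄−θ₃)].
Numerator sine = +0.77384; denominator sine = -0.54171.
Result = 0.0466·3.246·(+0.77384) / (0.1447·(-0.54171)) = -1.4935 rad/s; magnitude 1.4935 rad/s.

1.49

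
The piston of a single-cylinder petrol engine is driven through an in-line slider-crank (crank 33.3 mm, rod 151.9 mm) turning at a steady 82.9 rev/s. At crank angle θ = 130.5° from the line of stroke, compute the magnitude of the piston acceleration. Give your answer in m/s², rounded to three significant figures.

ω = 2π·82.9 = 520.9 rad/s
x(θ) = r cosθ + √(L² − r² sin²θ); with ω constant, a = ω²·d²x/dθ².
d²x/dθ² = −r cosθ − r²(cos2θ)/√u − r⁴ sin²2θ/(4u^{3/2}),  u = L² − r² sin²θ = 0.0224324 m².
Substituting r = 0.0333 m, L = 0.1519 m, θ = 130.5°: d²x/dθ² = +0.022696 m.
a = ω²·d²x/dθ² = (520.9)²·(+0.022696) = +6157.6 m/s²;  |a| = 6157.6 m/s².

6160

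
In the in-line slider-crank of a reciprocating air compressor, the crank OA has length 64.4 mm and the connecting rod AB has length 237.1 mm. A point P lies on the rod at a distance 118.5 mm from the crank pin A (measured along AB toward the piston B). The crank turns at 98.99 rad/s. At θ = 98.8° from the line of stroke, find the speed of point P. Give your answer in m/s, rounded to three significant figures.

6.18

ω = 98.99 rad/s.  Crank-pin speed |V_A| = rω = 6.375 m/s, perpendicular to OA.
Rod angle: sinφ = −(r/L) sinθ ⇒ φ = -15.570°; ω_rod = −rω cosθ/√(L²−r²sin²θ) = +4.2701 rad/s.
V_P = V_A + ω_rod × AP, with AP = 0.1185 m along the rod.
Components: V_Px = −rω sinθ − a·ω_rod·sinφ = -6.1641 m/s;  V_Py = rω cosθ + a·ω_rod·cosφ = -0.48784 m/s.
|V_P| = √(V_Px² + V_Py²) = 6.1834 m/s.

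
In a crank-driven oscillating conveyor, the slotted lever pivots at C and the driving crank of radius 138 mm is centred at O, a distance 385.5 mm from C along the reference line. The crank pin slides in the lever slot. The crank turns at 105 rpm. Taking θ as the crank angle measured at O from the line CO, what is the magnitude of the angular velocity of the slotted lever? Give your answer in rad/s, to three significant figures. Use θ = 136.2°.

ω = 11 rad/s (from 105 rpm).
Crank pin A relative to C: A = (d + r cosθ, r sinθ); lever angle φ = atan2(r sinθ, d + r cosθ).
Differentiating tanφ: φ̇ = rω(d cosθ + r)/(d² + r² + 2dr cosθ).
d² + r² + 2dr cosθ = |CA|² = 0.0908604 m²;  d cosθ + r = -0.14024 m.
|ω_lever| = |0.138·11·-0.14024| / 0.0908604 = 2.342 rad/s.

2.34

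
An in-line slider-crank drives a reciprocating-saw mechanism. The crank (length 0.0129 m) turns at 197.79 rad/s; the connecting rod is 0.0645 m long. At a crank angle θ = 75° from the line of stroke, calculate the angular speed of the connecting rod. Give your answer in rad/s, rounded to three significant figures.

ω = 197.8 rad/s
The rod makes angle φ with the slider axis where L sinφ = r sinθ; differentiating, L cosφ·φ̇ = r ω cosθ.
L cosφ = √(L² − r² sin²θ) = 0.063285 m.
|ω_rod| = r ω |cosθ| / √(L² − r² sin²θ) = 0.0129·197.8·0.25882/0.063285 = 10.435 rad/s.

10.4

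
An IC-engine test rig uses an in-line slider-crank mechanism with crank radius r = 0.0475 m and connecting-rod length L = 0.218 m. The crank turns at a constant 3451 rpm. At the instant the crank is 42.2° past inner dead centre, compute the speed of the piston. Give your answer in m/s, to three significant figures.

ω = 2π·3451/60 = 361.4 rad/s
For an in-line slider-crank, x = r cosθ + √(L² − r² sin²θ), so v = −rω sinθ·[1 + r cosθ/√(L² − r² sin²θ)].
With r = 0.0475 m, L = 0.218 m, θ = 42.2°: √(L² − r² sin²θ) = 0.21565 m.
v = −0.0475·361.4·0.67172·[1 + 0.0475·0.74080/0.21565] = -13.412 m/s.
|v| = 13.412 m/s.

13.4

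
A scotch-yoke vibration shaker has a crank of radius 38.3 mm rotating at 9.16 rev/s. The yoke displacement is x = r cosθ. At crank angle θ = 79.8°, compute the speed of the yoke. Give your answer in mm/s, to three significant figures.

ω = 57.55 rad/s (from 9.16 rev/s).
x = r cosθ ⇒ ẋ = −rω sinθ.
|v| = rω|sinθ| = 0.0383·57.55·|sin 79.8°| = 2.1695 m/s = 2169.5 mm/s.

2170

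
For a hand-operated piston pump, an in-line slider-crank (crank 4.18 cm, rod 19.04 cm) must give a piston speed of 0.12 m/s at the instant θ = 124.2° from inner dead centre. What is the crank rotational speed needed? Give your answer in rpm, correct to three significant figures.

For an in-line slider-crank, |v_piston| = rω|sinθ|·[1 + r cosθ/√(L² − r² sin²θ)].
With r = 0.0418 m, L = 0.1904 m, θ = 124.2°: the bracketed kinematic factor |dx/dθ| = 0.030234 m.
ω = v/|dx/dθ| = 0.12/0.030234 = 3.9691 rad/s.
N = 60ω/(2π) = 37.902 rpm.

37.9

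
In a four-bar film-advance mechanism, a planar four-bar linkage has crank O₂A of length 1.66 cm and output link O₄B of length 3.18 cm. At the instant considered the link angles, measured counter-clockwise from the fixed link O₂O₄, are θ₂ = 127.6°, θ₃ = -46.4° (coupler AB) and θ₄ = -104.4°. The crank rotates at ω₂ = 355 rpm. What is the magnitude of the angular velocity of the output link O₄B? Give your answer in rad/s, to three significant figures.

2.39

ω₂ = 37.18 rad/s (from 355 rpm).
Differentiating the loop-closure r₂e^{iθ₂}+r₃e^{iθ₃}=r₁+r₄e^{iθ₄} gives r₂ω₂e^{iθ₂}+r₃ω₃e^{iθ₃}=r₄ω₄e^{iθ₄}.
Eliminating the other unknown: ω₄ = r₂ω₂ sin(θ₂−θ₃) / [r₄ sin(θ₄−θ₃)].
Numerator sine = +0.10453; denominator sine = -0.84805.
Result = 0.0166·37.18·(+0.10453) / (0.0318·(-0.84805)) = -2.3919 rad/s; magnitude 2.3919 rad/s.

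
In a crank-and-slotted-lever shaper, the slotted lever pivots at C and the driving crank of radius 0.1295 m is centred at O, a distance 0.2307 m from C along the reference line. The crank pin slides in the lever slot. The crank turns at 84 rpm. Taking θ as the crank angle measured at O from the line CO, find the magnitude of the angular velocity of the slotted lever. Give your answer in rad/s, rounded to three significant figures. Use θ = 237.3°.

ω = 8.796 rad/s (from 84 rpm).
Crank pin A relative to C: A = (d + r cosθ, r sinθ); lever angle φ = atan2(r sinθ, d + r cosθ).
Differentiating tanφ: φ̇ = rω(d cosθ + r)/(d² + r² + 2dr cosθ).
d² + r² + 2dr cosθ = |CA|² = 0.0377127 m²;  d cosθ + r = +0.0048666 m.
|ω_lever| = |0.1295·8.796·+0.0048666| / 0.0377127 = 0.147 rad/s.

0.147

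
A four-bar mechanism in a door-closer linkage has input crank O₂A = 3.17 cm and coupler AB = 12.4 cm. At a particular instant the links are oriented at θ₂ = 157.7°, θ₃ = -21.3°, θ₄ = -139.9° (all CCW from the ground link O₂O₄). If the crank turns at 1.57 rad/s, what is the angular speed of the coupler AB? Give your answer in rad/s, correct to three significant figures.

0.405

ω₂ = 1.57 rad/s
Differentiating the loop-closure r₂e^{iθ₂}+r₃e^{iθ₃}=r₁+r₄e^{iθ₄} gives r₂ω₂e^{iθ₂}+r₃ω₃e^{iθ₃}=r₄ω₄e^{iθ₄}.
Eliminating the other unknown: ω₃ = r₂ω₂ sin(θ₄−θ₂) / [r₃ sin(θ₃−θ₄)].
Numerator sine = +0.88620; denominator sine = +0.87798.
Result = 0.0317·1.57·(+0.88620) / (0.124·(+0.87798)) = +0.40512 rad/s; magnitude 0.40512 rad/s.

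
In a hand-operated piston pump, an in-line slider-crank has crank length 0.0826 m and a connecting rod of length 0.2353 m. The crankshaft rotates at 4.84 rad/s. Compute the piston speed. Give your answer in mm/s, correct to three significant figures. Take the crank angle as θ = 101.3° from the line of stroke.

363

ω = 4.84 rad/s
For an in-line slider-crank, x = r cosθ + √(L² − r² sin²θ), so v = −rω sinθ·[1 + r cosθ/√(L² − r² sin²θ)].
With r = 0.0826 m, L = 0.2353 m, θ = 101.3°: √(L² − r² sin²θ) = 0.22092 m.
v = −0.0826·4.84·0.98061·[1 + 0.0826·-0.19595/0.22092] = -0.36331 m/s.
|v| = 0.36331 m/s = 363.31 mm/s.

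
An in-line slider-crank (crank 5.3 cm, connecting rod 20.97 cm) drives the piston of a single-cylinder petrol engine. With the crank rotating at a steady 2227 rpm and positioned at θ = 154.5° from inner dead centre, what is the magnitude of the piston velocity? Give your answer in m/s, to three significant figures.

ω = 2π·2227/60 = 233.2 rad/s
For an in-line slider-crank, x = r cosθ + √(L² − r² sin²θ), so v = −rω sinθ·[1 + r cosθ/√(L² − r² sin²θ)].
With r = 0.053 m, L = 0.2097 m, θ = 154.5°: √(L² − r² sin²θ) = 0.20845 m.
v = −0.053·233.2·0.43051·[1 + 0.053·-0.90259/0.20845] = -4.1001 m/s.
|v| = 4.1001 m/s.

4.10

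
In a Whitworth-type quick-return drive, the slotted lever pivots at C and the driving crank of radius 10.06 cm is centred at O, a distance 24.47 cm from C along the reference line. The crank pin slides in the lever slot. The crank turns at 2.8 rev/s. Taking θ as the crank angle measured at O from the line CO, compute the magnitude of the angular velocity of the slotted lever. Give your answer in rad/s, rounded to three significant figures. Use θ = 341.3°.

ω = 17.59 rad/s (from 2.8 rev/s).
Crank pin A relative to C: A = (d + r cosθ, r sinθ); lever angle φ = atan2(r sinθ, d + r cosθ).
Differentiating tanφ: φ̇ = rω(d cosθ + r)/(d² + r² + 2dr cosθ).
d² + r² + 2dr cosθ = |CA|² = 0.116633 m²;  d cosθ + r = +0.33238 m.
|ω_lever| = |0.1006·17.59·+0.33238| / 0.116633 = 5.0437 rad/s.

5.04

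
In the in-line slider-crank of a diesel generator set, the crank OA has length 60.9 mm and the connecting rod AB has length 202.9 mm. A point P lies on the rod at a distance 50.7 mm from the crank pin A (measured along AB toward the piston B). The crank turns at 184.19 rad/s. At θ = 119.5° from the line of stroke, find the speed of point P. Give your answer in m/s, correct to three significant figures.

10.3

ω = 184.2 rad/s.  Crank-pin speed |V_A| = rω = 11.217 m/s, perpendicular to OA.
Rod angle: sinφ = −(r/L) sinθ ⇒ φ = -15.143°; ω_rod = −rω cosθ/√(L²−r²sin²θ) = +28.203 rad/s.
V_P = V_A + ω_rod × AP, with AP = 0.0507 m along the rod.
Components: V_Px = −rω sinθ − a·ω_rod·sinφ = -9.3894 m/s;  V_Py = rω cosθ + a·ω_rod·cosφ = -4.1434 m/s.
|V_P| = √(V_Px² + V_Py²) = 10.263 m/s.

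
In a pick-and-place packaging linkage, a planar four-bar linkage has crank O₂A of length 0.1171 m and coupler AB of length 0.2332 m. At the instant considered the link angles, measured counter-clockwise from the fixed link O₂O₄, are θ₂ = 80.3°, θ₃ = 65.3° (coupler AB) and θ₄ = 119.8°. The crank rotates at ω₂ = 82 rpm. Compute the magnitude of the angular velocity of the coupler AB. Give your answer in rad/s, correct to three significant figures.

3.37

ω₂ = 8.587 rad/s (from 82 rpm).
Differentiating the loop-closure r₂e^{iθ₂}+r₃e^{iθ₃}=r₁+r₄e^{iθ₄} gives r₂ω₂e^{iθ₂}+r₃ω₃e^{iθ₃}=r₄ω₄e^{iθ₄}.
Eliminating the other unknown: ω₃ = r₂ω₂ sin(θ₄−θ₂) / [r₃ sin(θ₃−θ₄)].
Numerator sine = +0.63608; denominator sine = -0.81412.
Result = 0.1171·8.587·(+0.63608) / (0.2332·(-0.81412)) = -3.369 rad/s; magnitude 3.369 rad/s.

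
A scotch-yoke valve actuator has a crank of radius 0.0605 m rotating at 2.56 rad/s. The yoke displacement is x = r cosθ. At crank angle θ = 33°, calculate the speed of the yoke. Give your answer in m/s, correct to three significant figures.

ω = 2.56 rad/s
x = r cosθ ⇒ ẋ = −rω sinθ.
|v| = rω|sinθ| = 0.0605·2.56·|sin 33°| = 0.084354 m/s.

0.0844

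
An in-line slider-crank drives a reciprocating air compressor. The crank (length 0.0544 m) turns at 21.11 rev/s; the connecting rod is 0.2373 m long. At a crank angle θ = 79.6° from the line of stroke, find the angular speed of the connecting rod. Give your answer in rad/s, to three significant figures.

ω = 132.6 rad/s (converted from 21.11 rev/s).
The rod makes angle φ with the slider axis where L sinφ = r sinθ; differentiating, L cosφ·φ̇ = r ω cosθ.
L cosφ = √(L² − r² sin²θ) = 0.23119 m.
|ω_rod| = r ω |cosθ| / √(L² − r² sin²θ) = 0.0544·132.6·0.18052/0.23119 = 5.6341 rad/s.

5.63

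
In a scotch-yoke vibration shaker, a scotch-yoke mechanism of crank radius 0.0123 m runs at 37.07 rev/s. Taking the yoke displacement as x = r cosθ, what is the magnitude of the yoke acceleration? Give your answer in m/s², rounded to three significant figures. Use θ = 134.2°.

ω = 232.9 rad/s (from 37.07 rev/s).
x = r cosθ ⇒ ẍ = −rω² cosθ (ω constant).
|a| = rω²|cosθ| = 0.0123·(232.9)²·|cos 134.2°| = 465.21 m/s².

465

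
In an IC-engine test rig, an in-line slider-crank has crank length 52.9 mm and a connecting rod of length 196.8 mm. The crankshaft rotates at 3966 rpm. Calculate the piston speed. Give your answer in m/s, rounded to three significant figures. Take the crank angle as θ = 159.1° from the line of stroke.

5.86

ω = 2π·3966/60 = 415.3 rad/s
For an in-line slider-crank, x = r cosθ + √(L² − r² sin²θ), so v = −rω sinθ·[1 + r cosθ/√(L² − r² sin²θ)].
With r = 0.0529 m, L = 0.1968 m, θ = 159.1°: √(L² − r² sin²θ) = 0.19589 m.
v = −0.0529·415.3·0.35674·[1 + 0.0529·-0.93420/0.19589] = -5.8604 m/s.
|v| = 5.8604 m/s.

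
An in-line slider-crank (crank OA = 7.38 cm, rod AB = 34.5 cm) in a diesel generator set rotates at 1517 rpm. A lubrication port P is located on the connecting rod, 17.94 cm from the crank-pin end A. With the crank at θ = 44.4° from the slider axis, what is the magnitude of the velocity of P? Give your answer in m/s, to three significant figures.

9.73

ω = 158.9 rad/s.  Crank-pin speed |V_A| = rω = 11.724 m/s, perpendicular to OA.
Rod angle: sinφ = −(r/L) sinθ ⇒ φ = -8.608°; ω_rod = −rω cosθ/√(L²−r²sin²θ) = -24.556 rad/s.
V_P = V_A + ω_rod × AP, with AP = 0.1794 m along the rod.
Components: V_Px = −rω sinθ − a·ω_rod·sinφ = -8.8621 m/s;  V_Py = rω cosθ + a·ω_rod·cosφ = +4.0207 m/s.
|V_P| = √(V_Px² + V_Py²) = 9.7315 m/s.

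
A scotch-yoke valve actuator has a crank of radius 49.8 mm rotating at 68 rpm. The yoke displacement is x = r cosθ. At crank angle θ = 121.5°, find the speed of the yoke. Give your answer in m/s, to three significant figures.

ω = 7.121 rad/s (from 68 rpm).
x = r cosθ ⇒ ẋ = −rω sinθ.
|v| = rω|sinθ| = 0.0498·7.121·|sin 121.5°| = 0.30237 m/s.

0.302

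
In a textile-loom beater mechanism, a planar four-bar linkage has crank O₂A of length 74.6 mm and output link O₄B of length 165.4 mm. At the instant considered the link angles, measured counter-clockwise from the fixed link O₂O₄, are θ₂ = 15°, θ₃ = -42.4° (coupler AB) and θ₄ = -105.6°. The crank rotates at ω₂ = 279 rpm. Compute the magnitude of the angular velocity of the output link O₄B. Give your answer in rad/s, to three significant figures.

12.4

ω₂ = 29.22 rad/s (from 279 rpm).
Differentiating the loop-closure r₂e^{iθ₂}+r₃e^{iθ₃}=r₁+r₄e^{iθ₄} gives r₂ω₂e^{iθ₂}+r₃ω₃e^{iθ₃}=r₄ω₄e^{iθ₄}.
Eliminating the other unknown: ω₄ = r₂ω₂ sin(θ₂−θ₃) / [r₄ sin(θ₄−θ₃)].
Numerator sine = +0.84245; denominator sine = -0.89259.
Result = 0.0746·29.22·(+0.84245) / (0.1654·(-0.89259)) = -12.437 rad/s; magnitude 12.437 rad/s.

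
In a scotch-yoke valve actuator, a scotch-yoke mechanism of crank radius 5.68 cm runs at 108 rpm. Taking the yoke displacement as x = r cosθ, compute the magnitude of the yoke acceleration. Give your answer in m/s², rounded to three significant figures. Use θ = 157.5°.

ω = 11.31 rad/s (from 108 rpm).
x = r cosθ ⇒ ẍ = −rω² cosθ (ω constant).
|a| = rω²|cosθ| = 0.0568·(11.31)²·|cos 157.5°| = 6.7123 m/s².

6.71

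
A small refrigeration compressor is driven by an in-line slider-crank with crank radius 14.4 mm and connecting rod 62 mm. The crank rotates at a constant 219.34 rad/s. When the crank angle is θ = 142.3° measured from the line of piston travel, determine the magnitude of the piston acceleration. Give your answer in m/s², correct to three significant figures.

505

ω = 219.3 rad/s
x(θ) = r cosθ + √(L² − r² sin²θ); with ω constant, a = ω²·d²x/dθ².
d²x/dθ² = −r cosθ − r²(cos2θ)/√u − r⁴ sin²2θ/(4u^{3/2}),  u = L² − r² sin²θ = 0.00376645 m².
Substituting r = 0.0144 m, L = 0.062 m, θ = 142.3°: d²x/dθ² = +0.010498 m.
a = ω²·d²x/dθ² = (219.3)²·(+0.010498) = +505.08 m/s²;  |a| = 505.08 m/s².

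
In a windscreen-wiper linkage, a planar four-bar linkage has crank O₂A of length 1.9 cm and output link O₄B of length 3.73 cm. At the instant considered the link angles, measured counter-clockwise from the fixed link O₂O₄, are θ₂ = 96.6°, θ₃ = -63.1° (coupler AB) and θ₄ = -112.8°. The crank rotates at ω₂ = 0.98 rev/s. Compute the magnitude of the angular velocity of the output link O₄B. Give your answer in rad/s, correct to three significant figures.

1.43

ω₂ = 6.158 rad/s (from 0.98 rev/s).
Differentiating the loop-closure r₂e^{iθ₂}+r₃e^{iθ₃}=r₁+r₄e^{iθ₄} gives r₂ω₂e^{iθ₂}+r₃ω₃e^{iθ₃}=r₄ω₄e^{iθ₄}.
Eliminating the other unknown: ω₄ = r₂ω₂ sin(θ₂−θ₃) / [r₄ sin(θ₄−θ₃)].
Numerator sine = +0.34694; denominator sine = -0.76267.
Result = 0.019·6.158·(+0.34694) / (0.0373·(-0.76267)) = -1.4268 rad/s; magnitude 1.4268 rad/s.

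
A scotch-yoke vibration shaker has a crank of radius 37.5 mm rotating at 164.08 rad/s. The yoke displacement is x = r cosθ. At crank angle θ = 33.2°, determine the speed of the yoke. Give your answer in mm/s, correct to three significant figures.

3370

ω = 164.1 rad/s
x = r cosθ ⇒ ẋ = −rω sinθ.
|v| = rω|sinθ| = 0.0375·164.1·|sin 33.2°| = 3.3692 m/s = 3369.2 mm/s.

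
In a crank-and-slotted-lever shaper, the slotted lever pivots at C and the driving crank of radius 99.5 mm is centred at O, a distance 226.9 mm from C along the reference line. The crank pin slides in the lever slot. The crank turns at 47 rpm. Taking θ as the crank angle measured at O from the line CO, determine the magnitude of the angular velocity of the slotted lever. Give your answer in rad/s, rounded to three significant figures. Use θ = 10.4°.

1.49

ω = 4.922 rad/s (from 47 rpm).
Crank pin A relative to C: A = (d + r cosθ, r sinθ); lever angle φ = atan2(r sinθ, d + r cosθ).
Differentiating tanφ: φ̇ = rω(d cosθ + r)/(d² + r² + 2dr cosθ).
d² + r² + 2dr cosθ = |CA|² = 0.105795 m²;  d cosθ + r = +0.32267 m.
|ω_lever| = |0.0995·4.922·+0.32267| / 0.105795 = 1.4936 rad/s.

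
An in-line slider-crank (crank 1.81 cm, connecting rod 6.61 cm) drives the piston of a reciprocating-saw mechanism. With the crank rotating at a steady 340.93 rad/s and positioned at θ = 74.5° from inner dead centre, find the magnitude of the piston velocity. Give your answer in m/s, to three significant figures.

ω = 340.9 rad/s
For an in-line slider-crank, x = r cosθ + √(L² − r² sin²θ), so v = −rω sinθ·[1 + r cosθ/√(L² − r² sin²θ)].
With r = 0.0181 m, L = 0.0661 m, θ = 74.5°: √(L² − r² sin²θ) = 0.063757 m.
v = −0.0181·340.9·0.96363·[1 + 0.0181·0.26724/0.063757] = -6.3975 m/s.
|v| = 6.3975 m/s.

6.40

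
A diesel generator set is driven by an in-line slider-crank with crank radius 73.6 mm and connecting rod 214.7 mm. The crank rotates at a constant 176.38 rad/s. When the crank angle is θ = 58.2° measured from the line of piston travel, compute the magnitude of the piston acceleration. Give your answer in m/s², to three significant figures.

863

ω = 176.4 rad/s
x(θ) = r cosθ + √(L² − r² sin²θ); with ω constant, a = ω²·d²x/dθ².
d²x/dθ² = −r cosθ − r²(cos2θ)/√u − r⁴ sin²2θ/(4u^{3/2}),  u = L² − r² sin²θ = 0.0421833 m².
Substituting r = 0.0736 m, L = 0.2147 m, θ = 58.2°: d²x/dθ² = -0.027736 m.
a = ω²·d²x/dθ² = (176.4)²·(-0.027736) = -862.87 m/s²;  |a| = 862.87 m/s².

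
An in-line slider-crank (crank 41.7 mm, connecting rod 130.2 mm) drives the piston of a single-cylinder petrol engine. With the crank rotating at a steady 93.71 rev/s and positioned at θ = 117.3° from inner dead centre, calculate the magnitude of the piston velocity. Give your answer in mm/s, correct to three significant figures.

18500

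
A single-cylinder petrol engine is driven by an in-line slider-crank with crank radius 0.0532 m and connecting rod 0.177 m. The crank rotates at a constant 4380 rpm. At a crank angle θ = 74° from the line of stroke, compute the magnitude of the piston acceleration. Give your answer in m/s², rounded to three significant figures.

129

ω = 2π·4380/60 = 458.7 rad/s
x(θ) = r cosθ + √(L² − r² sin²θ); with ω constant, a = ω²·d²x/dθ².
d²x/dθ² = −r cosθ − r²(cos2θ)/√u − r⁴ sin²2θ/(4u^{3/2}),  u = L² − r² sin²θ = 0.0287138 m².
Substituting r = 0.0532 m, L = 0.177 m, θ = 74°: d²x/dθ² = -0.00061507 m.
a = ω²·d²x/dθ² = (458.7)²·(-0.00061507) = -129.4 m/s²;  |a| = 129.4 m/s².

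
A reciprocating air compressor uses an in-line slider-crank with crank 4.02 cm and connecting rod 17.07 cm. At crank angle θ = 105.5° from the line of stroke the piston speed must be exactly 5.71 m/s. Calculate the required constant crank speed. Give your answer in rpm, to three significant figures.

For an in-line slider-crank, |v_piston| = rω|sinθ|·[1 + r cosθ/√(L² − r² sin²θ)].
With r = 0.0402 m, L = 0.1707 m, θ = 105.5°: the bracketed kinematic factor |dx/dθ| = 0.036235 m.
ω = v/|dx/dθ| = 5.71/0.036235 = 157.58 rad/s.
N = 60ω/(2π) = 1504.8 rpm.

1500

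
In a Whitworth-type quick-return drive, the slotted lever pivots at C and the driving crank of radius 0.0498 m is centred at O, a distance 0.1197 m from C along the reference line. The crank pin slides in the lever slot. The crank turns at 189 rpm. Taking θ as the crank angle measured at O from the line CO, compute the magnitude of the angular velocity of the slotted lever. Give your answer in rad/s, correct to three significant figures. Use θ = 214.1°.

7.01

ω = 19.79 rad/s (from 189 rpm).
Crank pin A relative to C: A = (d + r cosθ, r sinθ); lever angle φ = atan2(r sinθ, d + r cosθ).
Differentiating tanφ: φ̇ = rω(d cosθ + r)/(d² + r² + 2dr cosθ).
d² + r² + 2dr cosθ = |CA|² = 0.0069359 m²;  d cosθ + r = -0.049319 m.
|ω_lever| = |0.0498·19.79·-0.049319| / 0.0069359 = 7.0086 rad/s.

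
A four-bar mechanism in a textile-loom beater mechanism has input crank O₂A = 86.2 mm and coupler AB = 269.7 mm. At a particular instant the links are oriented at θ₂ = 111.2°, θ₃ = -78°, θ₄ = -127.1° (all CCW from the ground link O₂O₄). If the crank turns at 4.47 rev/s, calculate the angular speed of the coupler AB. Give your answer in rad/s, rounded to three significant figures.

10.1

ω₂ = 28.09 rad/s (from 4.47 rev/s).
Differentiating the loop-closure r₂e^{iθ₂}+r₃e^{iθ₃}=r₁+r₄e^{iθ₄} gives r₂ω₂e^{iθ₂}+r₃ω₃e^{iθ₃}=r₄ω₄e^{iθ₄}.
Eliminating the other unknown: ω₃ = r₂ω₂ sin(θ₄−θ₂) / [r₃ sin(θ₃−θ₄)].
Numerator sine = +0.85081; denominator sine = +0.75585.
Result = 0.0862·28.09·(+0.85081) / (0.2697·(+0.75585)) = +10.104 rad/s; magnitude 10.104 rad/s.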